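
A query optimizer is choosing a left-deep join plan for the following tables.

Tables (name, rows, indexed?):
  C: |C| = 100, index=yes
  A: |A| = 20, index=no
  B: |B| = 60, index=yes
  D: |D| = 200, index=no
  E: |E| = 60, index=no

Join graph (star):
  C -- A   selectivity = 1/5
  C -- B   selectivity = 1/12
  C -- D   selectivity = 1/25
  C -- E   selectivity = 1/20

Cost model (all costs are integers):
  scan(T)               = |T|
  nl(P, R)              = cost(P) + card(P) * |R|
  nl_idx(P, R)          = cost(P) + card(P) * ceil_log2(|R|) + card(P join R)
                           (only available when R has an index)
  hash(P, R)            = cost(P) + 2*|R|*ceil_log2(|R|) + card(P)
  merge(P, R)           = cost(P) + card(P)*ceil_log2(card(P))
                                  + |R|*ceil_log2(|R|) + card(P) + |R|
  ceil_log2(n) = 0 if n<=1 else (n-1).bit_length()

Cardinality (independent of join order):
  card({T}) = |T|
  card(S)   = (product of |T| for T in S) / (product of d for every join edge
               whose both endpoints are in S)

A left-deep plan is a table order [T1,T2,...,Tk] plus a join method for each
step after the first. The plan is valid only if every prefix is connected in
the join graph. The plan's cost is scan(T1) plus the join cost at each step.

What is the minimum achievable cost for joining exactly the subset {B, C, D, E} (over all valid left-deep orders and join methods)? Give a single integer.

Selinger DP over subsets of {B,C,D,E}:
  {C}: scan cost=100, card=100
  {B}: scan cost=60, card=60
  {D}: scan cost=200, card=200
  {E}: scan cost=60, card=60
  {BC}: card=500; try (B,hash)→920, (C,nl_idx)→980, (B,nl_idx)→1200, (C,merge)→1280, (B,merge)→1320, (C,hash)→1520 …(+2); best=920 via (B,hash)
  {CD}: card=800; try (C,hash)→1800, (C,nl_idx)→2400, (D,merge)→2700, (C,merge)→2800, (D,hash)→3400, (D,nl)→20100 …(+1); best=1800 via (C,hash)
  {CE}: card=300; try (C,nl_idx)→780, (E,hash)→920, (C,merge)→1280, (E,merge)→1320, (C,hash)→1520, (C,nl)→6060 …(+1); best=780 via (C,nl_idx)
  {BCD}: card=4000; try (B,hash)→3320, (D,hash)→4620, (D,merge)→7720, (B,nl_idx)→10600, (B,merge)→11020, (B,nl)→49800 …(+1); best=3320 via (B,hash)
  {BCE}: card=1500; try (B,hash)→1800, (E,hash)→2140, (B,nl_idx)→4080, (B,merge)→4200, (E,merge)→6340, (B,nl)→18780 …(+1); best=1800 via (B,hash)
  {CDE}: card=2400; try (E,hash)→3320, (D,hash)→4280, (D,merge)→5580, (E,merge)→11020, (E,nl)→49800, (D,nl)→60780; best=3320 via (E,hash)
  {BCDE}: card=12000; try (B,hash)→6440, (D,hash)→6500, (E,hash)→8040, (D,merge)→21600, (B,nl_idx)→29720, (B,merge)→34940 …(+4); best=6440 via (B,hash)

6440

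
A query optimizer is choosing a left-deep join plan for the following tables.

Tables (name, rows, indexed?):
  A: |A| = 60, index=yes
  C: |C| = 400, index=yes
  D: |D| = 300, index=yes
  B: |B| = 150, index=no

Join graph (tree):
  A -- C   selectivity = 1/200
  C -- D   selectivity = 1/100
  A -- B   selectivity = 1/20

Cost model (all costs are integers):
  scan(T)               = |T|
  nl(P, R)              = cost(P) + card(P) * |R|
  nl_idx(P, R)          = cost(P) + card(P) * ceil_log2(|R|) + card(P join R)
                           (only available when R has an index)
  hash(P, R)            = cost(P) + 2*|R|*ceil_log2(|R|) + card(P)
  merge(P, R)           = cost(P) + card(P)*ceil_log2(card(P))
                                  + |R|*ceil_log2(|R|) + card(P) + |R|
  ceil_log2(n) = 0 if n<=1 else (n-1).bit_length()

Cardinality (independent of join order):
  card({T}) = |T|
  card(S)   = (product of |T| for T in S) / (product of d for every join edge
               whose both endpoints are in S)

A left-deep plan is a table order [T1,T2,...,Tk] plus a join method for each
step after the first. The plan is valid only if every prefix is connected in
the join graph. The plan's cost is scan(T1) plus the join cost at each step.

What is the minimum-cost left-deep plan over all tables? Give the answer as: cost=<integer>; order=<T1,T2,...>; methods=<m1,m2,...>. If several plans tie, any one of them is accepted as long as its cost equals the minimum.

Selinger DP (subsets sized 1..n):
  {A}: scan cost=60, card=60
  {C}: scan cost=400, card=400
  {D}: scan cost=300, card=300
  {B}: scan cost=150, card=150
  {AC}: card=120; try (C,nl_idx)→720, (A,hash)→1520, (A,nl_idx)→2920, (C,merge)→4480, (A,merge)→4820, (C,hash)→7320 …(+2); best=720 via (C,nl_idx)
  {AB}: card=450; try (A,hash)→1020, (A,nl_idx)→1500, (B,merge)→1830, (A,merge)→1920, (B,hash)→2520, (B,nl)→9060 …(+1); best=1020 via (A,hash)
  {CD}: card=1200; try (C,nl_idx)→4200, (D,nl_idx)→5200, (D,hash)→6200, (C,merge)→7300, (D,merge)→7400, (C,hash)→7800 …(+2); best=4200 via (C,nl_idx)
  {ACD}: card=360; try (D,nl_idx)→2160, (D,merge)→4680, (A,hash)→6120, (D,hash)→6240, (A,nl_idx)→11760, (A,merge)→19020 …(+2); best=2160 via (D,nl_idx)
  {ABC}: card=900; try (B,merge)→3030, (B,hash)→3240, (C,nl_idx)→5970, (C,hash)→8670, (C,merge)→9520, (B,nl)→18720 …(+1); best=3030 via (B,merge)
  {ABCD}: card=2700; try (B,hash)→4920, (B,merge)→7110, (D,hash)→9330, (D,nl_idx)→13830, (D,merge)→15930, (B,nl)→56160 …(+1); best=4920 via (B,hash)

cost=4920; order=A,C,D,B; methods=nl_idx,nl_idx,hash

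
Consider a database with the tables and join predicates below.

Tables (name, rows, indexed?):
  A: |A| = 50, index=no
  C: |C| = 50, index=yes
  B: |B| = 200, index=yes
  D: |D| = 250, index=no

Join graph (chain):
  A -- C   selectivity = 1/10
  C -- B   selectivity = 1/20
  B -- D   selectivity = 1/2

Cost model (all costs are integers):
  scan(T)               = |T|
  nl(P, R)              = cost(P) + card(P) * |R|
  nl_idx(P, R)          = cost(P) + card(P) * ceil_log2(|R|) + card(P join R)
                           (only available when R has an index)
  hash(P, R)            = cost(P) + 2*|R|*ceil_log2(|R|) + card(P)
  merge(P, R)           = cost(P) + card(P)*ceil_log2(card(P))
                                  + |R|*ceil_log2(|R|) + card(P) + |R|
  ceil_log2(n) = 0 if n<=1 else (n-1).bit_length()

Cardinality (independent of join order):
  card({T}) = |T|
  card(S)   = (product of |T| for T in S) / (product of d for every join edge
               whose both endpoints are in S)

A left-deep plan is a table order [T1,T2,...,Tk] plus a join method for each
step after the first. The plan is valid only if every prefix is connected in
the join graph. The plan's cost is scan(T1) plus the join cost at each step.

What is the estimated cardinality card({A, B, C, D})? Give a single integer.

Tables in S: A(50), B(200), C(50), D(250)
Edges inside S: A-C(d=10), C-B(d=20), B-D(d=2)
numerator = 50 * 200 * 50 * 250 = 125000000
denominator = 10 * 20 * 2 = 400
card(S) = 125000000 / 400 = 312500

312500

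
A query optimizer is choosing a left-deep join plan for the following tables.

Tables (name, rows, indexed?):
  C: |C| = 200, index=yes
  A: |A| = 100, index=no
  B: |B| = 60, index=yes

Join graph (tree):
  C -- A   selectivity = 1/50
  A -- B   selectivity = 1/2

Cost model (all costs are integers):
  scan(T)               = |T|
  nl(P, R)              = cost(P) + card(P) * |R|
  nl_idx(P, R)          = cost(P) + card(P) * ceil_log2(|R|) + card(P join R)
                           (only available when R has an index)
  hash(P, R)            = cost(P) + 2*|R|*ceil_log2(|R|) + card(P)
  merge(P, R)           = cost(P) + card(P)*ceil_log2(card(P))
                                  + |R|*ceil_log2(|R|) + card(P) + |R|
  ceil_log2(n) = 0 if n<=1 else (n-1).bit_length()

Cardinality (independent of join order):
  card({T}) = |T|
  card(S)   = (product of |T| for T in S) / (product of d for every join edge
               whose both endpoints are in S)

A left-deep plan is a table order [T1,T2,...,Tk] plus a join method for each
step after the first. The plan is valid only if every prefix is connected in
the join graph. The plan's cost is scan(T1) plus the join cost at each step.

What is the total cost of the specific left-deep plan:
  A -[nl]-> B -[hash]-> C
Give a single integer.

step 1: scan A: cost=100, card=100
step 2: join B via nl
    card(P join B) = 100*60/(2) = 3000
    cost = 100 + 100*60 = 6100
step 3: join C via hash
    card(P join C) = 3000*200/(50) = 12000
    cost = 6100 + 2*200*8 + 3000 = 12300

12300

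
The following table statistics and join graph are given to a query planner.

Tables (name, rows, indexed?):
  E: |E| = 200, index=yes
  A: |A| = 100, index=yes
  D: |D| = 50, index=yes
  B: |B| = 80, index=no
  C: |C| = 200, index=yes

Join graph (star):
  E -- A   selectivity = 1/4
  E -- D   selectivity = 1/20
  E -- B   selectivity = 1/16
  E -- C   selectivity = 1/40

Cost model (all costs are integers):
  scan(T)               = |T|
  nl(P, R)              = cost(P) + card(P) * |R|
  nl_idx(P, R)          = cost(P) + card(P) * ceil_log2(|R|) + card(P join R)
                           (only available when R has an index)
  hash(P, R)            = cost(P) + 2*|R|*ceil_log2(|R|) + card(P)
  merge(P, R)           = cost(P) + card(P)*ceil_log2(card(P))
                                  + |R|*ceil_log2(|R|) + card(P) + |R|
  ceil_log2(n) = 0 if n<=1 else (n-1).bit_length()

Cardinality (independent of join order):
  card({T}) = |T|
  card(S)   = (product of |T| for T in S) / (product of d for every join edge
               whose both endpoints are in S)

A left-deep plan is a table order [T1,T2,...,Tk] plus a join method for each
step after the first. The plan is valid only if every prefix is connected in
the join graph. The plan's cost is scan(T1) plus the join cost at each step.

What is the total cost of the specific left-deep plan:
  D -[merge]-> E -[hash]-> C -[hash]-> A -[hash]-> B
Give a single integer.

step 1: scan D: cost=50, card=50
step 2: join E via merge
    card(P join E) = 50*200/(20) = 500
    cost = 50 + 50*6 + 200*8 + 50 + 200 = 2200
step 3: join C via hash
    card(P join C) = 500*200/(40) = 2500
    cost = 2200 + 2*200*8 + 500 = 5900
step 4: join A via hash
    card(P join A) = 2500*100/(4) = 62500
    cost = 5900 + 2*100*7 + 2500 = 9800
step 5: join B via hash
    card(P join B) = 62500*80/(16) = 312500
    cost = 9800 + 2*80*7 + 62500 = 73420

73420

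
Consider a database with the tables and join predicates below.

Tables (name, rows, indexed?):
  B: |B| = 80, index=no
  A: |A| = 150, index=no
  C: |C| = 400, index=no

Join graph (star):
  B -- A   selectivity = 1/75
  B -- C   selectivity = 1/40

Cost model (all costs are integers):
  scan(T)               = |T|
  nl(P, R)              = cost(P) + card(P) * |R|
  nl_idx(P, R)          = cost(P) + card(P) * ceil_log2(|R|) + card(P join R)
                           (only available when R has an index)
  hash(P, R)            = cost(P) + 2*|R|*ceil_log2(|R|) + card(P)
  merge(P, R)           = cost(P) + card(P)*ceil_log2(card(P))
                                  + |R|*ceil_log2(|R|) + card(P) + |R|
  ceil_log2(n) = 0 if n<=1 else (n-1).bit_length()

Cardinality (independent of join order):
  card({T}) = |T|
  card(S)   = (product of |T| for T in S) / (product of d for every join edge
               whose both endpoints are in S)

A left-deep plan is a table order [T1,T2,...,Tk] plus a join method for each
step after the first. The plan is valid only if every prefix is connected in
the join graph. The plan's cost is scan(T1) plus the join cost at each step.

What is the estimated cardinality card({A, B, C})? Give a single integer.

Tables in S: A(150), B(80), C(400)
Edges inside S: B-A(d=75), B-C(d=40)
numerator = 150 * 80 * 400 = 4800000
denominator = 75 * 40 = 3000
card(S) = 4800000 / 3000 = 1600

1600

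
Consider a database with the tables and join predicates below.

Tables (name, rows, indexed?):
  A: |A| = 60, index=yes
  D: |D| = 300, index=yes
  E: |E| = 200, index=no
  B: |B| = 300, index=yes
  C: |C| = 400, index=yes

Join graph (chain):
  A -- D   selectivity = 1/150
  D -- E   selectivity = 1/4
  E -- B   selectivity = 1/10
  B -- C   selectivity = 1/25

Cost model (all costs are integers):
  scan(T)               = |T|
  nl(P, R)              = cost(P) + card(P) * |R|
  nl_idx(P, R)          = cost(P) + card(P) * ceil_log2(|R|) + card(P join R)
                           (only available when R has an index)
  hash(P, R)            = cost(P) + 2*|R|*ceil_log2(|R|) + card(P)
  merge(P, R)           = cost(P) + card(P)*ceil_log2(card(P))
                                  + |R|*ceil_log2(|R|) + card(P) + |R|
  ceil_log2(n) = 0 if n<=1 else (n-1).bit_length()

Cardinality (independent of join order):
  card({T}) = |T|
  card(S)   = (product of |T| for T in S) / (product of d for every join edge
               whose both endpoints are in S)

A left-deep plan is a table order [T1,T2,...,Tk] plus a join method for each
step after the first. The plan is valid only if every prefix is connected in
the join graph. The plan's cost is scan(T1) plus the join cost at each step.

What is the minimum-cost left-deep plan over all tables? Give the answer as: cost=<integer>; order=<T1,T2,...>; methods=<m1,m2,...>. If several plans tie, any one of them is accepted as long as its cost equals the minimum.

Selinger DP (subsets sized 1..n):
  {A}: scan cost=60, card=60
  {D}: scan cost=300, card=300
  {E}: scan cost=200, card=200
  {B}: scan cost=300, card=300
  {C}: scan cost=400, card=400
  {AD}: card=120; try (D,nl_idx)→720, (A,hash)→1320, (A,nl_idx)→2220, (D,merge)→3480, (A,merge)→3720, (D,hash)→5520 …(+2); best=720 via (D,nl_idx)
  {DE}: card=15000; try (E,hash)→3800, (D,merge)→5000, (E,merge)→5100, (D,hash)→5800, (D,nl_idx)→17000, (D,nl)→60200 …(+1); best=3800 via (E,hash)
  {BE}: card=6000; try (E,hash)→3800, (B,merge)→5000, (E,merge)→5100, (B,hash)→5800, (B,nl_idx)→8000, (B,nl)→60200 …(+1); best=3800 via (E,hash)
  {BC}: card=4800; try (B,hash)→6200, (C,merge)→7300, (B,merge)→7400, (C,hash)→7800, (C,nl_idx)→7800, (B,nl_idx)→8800 …(+2); best=6200 via (B,hash)
  {ADE}: card=6000; try (E,merge)→3480, (E,hash)→4040, (A,hash)→19520, (E,nl)→24720, (A,nl_idx)→99800, (A,merge)→229220 …(+1); best=3480 via (E,merge)
  {BDE}: card=450000; try (D,hash)→15200, (B,hash)→24200, (D,merge)→90800, (B,merge)→231800, (D,nl_idx)→507800, (B,nl_idx)→588800 …(+2); best=15200 via (D,hash)
  {BCE}: card=96000; try (E,hash)→14200, (C,hash)→17000, (E,merge)→75200, (C,merge)→91800, (C,nl_idx)→153800, (E,nl)→966200 …(+1); best=14200 via (E,hash)
  {ABDE}: card=180000; try (B,hash)→14880, (B,merge)→90480, (B,nl_idx)→237480, (A,hash)→465920, (B,nl)→1803480, (A,nl_idx)→2895200 …(+2); best=14880 via (B,hash)
  {BCDE}: card=7200000; try (D,hash)→115600, (C,hash)→472400, (D,merge)→1745200, (D,nl_idx)→8078200, (C,merge)→9019200, (C,nl_idx)→11265200 …(+2); best=115600 via (D,hash)
  {ABCDE}: card=2880000; try (C,hash)→202080, (C,merge)→3438880, (C,nl_idx)→4514880, (A,hash)→7316320, (A,nl_idx)→46195600, (C,nl)→72014880 …(+2); best=202080 via (C,hash)

cost=202080; order=A,D,E,B,C; methods=nl_idx,merge,hash,hash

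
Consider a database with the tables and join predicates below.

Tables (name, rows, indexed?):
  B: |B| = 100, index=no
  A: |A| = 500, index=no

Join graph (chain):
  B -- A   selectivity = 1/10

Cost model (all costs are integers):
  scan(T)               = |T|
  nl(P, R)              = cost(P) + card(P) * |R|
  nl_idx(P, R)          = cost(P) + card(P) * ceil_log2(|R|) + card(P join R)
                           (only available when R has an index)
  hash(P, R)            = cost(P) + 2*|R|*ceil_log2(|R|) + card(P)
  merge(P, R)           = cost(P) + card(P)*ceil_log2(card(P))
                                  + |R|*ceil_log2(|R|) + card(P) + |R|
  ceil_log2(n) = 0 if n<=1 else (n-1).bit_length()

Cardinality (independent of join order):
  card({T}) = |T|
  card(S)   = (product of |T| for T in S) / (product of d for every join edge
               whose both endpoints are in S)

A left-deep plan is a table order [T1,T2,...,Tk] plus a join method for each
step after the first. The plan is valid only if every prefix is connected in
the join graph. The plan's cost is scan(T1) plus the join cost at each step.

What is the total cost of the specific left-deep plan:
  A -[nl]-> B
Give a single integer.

step 1: scan A: cost=500, card=500
step 2: join B via nl
    card(P join B) = 500*100/(10) = 5000
    cost = 500 + 500*100 = 50500

50500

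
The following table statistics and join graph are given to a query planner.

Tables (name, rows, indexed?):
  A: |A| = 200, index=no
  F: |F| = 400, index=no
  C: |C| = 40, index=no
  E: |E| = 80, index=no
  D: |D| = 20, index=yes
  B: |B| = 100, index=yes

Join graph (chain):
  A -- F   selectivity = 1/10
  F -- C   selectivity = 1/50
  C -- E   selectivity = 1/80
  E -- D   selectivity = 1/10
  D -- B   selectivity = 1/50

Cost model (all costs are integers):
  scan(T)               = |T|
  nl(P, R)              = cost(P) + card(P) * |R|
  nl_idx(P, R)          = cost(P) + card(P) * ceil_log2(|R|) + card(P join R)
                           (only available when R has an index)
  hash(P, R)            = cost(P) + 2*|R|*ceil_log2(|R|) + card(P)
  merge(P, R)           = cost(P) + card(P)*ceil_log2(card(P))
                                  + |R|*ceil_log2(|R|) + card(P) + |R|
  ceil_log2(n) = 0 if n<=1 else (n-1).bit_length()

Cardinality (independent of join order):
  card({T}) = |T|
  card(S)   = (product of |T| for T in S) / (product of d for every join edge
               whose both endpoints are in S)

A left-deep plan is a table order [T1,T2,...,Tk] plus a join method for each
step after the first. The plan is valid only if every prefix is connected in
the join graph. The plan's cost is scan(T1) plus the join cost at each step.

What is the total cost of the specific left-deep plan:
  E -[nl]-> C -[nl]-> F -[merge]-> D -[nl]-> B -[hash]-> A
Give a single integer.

step 1: scan E: cost=80, card=80
step 2: join C via nl
    card(P join C) = 80*40/(80) = 40
    cost = 80 + 80*40 = 3280
step 3: join F via nl
    card(P join F) = 40*400/(50) = 320
    cost = 3280 + 40*400 = 19280
step 4: join D via merge
    card(P join D) = 320*20/(10) = 640
    cost = 19280 + 320*9 + 20*5 + 320 + 20 = 22600
step 5: join B via nl
    card(P join B) = 640*100/(50) = 1280
    cost = 22600 + 640*100 = 86600
step 6: join A via hash
    card(P join A) = 1280*200/(10) = 25600
    cost = 86600 + 2*200*8 + 1280 = 91080

91080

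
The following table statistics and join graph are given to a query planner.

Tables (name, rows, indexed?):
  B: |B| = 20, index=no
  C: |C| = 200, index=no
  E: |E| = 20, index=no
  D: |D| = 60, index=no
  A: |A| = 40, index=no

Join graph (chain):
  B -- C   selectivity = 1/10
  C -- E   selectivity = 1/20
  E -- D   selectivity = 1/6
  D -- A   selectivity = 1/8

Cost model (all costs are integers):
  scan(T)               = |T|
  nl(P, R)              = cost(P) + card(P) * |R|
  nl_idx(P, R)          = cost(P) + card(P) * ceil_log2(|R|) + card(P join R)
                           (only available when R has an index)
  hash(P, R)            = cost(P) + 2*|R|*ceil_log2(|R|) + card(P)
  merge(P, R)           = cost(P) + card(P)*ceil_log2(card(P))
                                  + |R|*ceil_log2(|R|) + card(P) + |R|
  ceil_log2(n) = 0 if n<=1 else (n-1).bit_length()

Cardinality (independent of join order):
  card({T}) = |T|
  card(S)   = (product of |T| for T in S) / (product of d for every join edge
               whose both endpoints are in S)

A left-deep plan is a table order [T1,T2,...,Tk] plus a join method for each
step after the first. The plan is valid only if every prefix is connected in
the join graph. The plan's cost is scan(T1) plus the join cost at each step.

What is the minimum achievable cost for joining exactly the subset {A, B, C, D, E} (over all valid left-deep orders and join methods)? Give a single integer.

6600

Selinger DP over subsets of {A,B,C,D,E}:
  {B}: scan cost=20, card=20
  {C}: scan cost=200, card=200
  {E}: scan cost=20, card=20
  {D}: scan cost=60, card=60
  {A}: scan cost=40, card=40
  {BC}: card=400; try (B,hash)→600, (C,merge)→1940, (B,merge)→2120, (C,hash)→3240, (C,nl)→4020, (B,nl)→4200; best=600 via (B,hash)
  {CE}: card=200; try (E,hash)→600, (C,merge)→1940, (E,merge)→2120, (C,hash)→3240, (C,nl)→4020, (E,nl)→4200; best=600 via (E,hash)
  {DE}: card=200; try (E,hash)→320, (D,merge)→560, (E,merge)→600, (D,hash)→760, (D,nl)→1220, (E,nl)→1260; best=320 via (E,hash)
  {AD}: card=300; try (A,hash)→600, (D,merge)→740, (A,merge)→760, (D,hash)→800, (D,nl)→2440, (A,nl)→2460; best=600 via (A,hash)
  {BCE}: card=400; try (B,hash)→1000, (E,hash)→1200, (B,merge)→2520, (B,nl)→4600, (E,merge)→4720, (E,nl)→8600; best=1000 via (B,hash)
  {CDE}: card=2000; try (D,hash)→1520, (D,merge)→2820, (C,hash)→3720, (C,merge)→3920, (D,nl)→12600, (C,nl)→40320; best=1520 via (D,hash)
  {ADE}: card=1000; try (A,hash)→1000, (E,hash)→1100, (A,merge)→2400, (E,merge)→3720, (E,nl)→6600, (A,nl)→8320; best=1000 via (A,hash)
  {BCDE}: card=4000; try (D,hash)→2120, (B,hash)→3720, (D,merge)→5420, (D,nl)→25000, (B,merge)→25640, (B,nl)→41520; best=2120 via (D,hash)
  {ACDE}: card=10000; try (A,hash)→4000, (C,hash)→5200, (C,merge)→13800, (A,merge)→25800, (A,nl)→81520, (C,nl)→201000; best=4000 via (A,hash)
  {ABCDE}: card=20000; try (A,hash)→6600, (B,hash)→14200, (A,merge)→54400, (B,merge)→154120, (A,nl)→162120, (B,nl)→204000; best=6600 via (A,hash)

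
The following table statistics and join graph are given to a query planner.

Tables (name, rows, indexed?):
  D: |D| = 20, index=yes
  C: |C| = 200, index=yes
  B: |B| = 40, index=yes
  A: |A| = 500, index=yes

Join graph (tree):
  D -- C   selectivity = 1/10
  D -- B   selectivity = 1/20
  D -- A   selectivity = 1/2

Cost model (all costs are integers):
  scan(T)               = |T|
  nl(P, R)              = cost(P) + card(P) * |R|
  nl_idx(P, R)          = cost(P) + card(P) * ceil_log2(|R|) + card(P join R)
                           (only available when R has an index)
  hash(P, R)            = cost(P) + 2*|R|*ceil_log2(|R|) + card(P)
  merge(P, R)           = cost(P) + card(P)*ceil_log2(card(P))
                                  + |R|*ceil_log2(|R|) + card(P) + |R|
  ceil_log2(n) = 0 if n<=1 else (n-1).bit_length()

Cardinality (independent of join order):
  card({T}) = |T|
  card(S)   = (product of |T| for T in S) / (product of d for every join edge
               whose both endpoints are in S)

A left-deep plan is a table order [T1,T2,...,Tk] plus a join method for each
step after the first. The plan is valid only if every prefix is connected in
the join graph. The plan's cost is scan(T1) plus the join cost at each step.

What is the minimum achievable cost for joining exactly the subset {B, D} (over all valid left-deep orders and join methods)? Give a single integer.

Selinger DP over subsets of {B,D}:
  {D}: scan cost=20, card=20
  {B}: scan cost=40, card=40
  {BD}: card=40; try (B,nl_idx)→180, (D,hash)→280, (D,nl_idx)→280, (B,merge)→420, (D,merge)→440, (B,hash)→520 …(+2); best=180 via (B,nl_idx)

180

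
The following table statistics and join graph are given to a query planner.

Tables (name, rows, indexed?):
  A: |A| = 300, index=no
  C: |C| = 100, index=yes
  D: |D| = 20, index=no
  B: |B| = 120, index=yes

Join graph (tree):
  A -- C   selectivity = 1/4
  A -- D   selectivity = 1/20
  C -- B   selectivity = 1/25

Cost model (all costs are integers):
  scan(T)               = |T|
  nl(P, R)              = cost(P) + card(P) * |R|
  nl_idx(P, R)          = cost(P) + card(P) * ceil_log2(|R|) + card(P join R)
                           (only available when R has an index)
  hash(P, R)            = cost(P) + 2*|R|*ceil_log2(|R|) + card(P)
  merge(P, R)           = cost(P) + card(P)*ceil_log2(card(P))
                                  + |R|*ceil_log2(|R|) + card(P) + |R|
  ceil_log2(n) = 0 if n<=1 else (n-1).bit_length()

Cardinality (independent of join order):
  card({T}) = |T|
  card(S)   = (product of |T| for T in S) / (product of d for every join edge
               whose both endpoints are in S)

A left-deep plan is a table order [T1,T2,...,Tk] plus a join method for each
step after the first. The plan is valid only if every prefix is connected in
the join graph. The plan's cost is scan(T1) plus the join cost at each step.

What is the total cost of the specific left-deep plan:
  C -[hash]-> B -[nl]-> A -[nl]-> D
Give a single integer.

865880

step 1: scan C: cost=100, card=100
step 2: join B via hash
    card(P join B) = 100*120/(25) = 480
    cost = 100 + 2*120*7 + 100 = 1880
step 3: join A via nl
    card(P join A) = 480*300/(4) = 36000
    cost = 1880 + 480*300 = 145880
step 4: join D via nl
    card(P join D) = 36000*20/(20) = 36000
    cost = 145880 + 36000*20 = 865880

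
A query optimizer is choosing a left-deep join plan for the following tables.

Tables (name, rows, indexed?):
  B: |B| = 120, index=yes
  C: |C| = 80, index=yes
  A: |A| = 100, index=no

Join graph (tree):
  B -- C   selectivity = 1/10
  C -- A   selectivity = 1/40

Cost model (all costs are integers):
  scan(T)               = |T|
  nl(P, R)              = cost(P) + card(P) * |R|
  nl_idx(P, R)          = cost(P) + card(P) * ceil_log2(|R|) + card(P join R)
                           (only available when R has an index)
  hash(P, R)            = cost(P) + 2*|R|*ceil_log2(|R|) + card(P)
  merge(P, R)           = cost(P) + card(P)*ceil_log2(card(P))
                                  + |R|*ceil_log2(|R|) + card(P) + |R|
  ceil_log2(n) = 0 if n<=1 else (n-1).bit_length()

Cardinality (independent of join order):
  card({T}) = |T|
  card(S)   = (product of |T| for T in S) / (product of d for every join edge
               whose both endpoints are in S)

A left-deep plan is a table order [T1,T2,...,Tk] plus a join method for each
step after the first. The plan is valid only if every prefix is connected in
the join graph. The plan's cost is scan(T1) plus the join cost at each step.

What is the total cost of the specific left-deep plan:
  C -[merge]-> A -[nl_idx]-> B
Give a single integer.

5320

step 1: scan C: cost=80, card=80
step 2: join A via merge
    card(P join A) = 80*100/(40) = 200
    cost = 80 + 80*7 + 100*7 + 80 + 100 = 1520
step 3: join B via nl_idx
    card(P join B) = 200*120/(10) = 2400
    cost = 1520 + 200*7 + 2400 = 5320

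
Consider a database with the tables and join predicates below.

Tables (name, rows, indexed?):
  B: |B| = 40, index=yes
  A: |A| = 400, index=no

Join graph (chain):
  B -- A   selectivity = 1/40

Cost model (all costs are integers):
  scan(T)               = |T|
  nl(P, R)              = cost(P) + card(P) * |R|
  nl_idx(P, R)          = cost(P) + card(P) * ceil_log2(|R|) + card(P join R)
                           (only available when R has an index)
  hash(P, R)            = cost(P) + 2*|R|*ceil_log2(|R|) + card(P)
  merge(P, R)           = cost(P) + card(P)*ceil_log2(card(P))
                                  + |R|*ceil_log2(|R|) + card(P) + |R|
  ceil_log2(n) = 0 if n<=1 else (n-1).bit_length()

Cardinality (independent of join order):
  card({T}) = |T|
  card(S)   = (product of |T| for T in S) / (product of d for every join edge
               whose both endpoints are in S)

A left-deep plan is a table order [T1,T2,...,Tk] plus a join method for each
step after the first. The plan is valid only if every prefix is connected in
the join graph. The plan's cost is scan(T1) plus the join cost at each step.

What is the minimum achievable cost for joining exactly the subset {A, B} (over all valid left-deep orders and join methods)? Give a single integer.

Selinger DP over subsets of {A,B}:
  {B}: scan cost=40, card=40
  {A}: scan cost=400, card=400
  {AB}: card=400; try (B,hash)→1280, (B,nl_idx)→3200, (A,merge)→4320, (B,merge)→4680, (A,hash)→7280, (A,nl)→16040 …(+1); best=1280 via (B,hash)

1280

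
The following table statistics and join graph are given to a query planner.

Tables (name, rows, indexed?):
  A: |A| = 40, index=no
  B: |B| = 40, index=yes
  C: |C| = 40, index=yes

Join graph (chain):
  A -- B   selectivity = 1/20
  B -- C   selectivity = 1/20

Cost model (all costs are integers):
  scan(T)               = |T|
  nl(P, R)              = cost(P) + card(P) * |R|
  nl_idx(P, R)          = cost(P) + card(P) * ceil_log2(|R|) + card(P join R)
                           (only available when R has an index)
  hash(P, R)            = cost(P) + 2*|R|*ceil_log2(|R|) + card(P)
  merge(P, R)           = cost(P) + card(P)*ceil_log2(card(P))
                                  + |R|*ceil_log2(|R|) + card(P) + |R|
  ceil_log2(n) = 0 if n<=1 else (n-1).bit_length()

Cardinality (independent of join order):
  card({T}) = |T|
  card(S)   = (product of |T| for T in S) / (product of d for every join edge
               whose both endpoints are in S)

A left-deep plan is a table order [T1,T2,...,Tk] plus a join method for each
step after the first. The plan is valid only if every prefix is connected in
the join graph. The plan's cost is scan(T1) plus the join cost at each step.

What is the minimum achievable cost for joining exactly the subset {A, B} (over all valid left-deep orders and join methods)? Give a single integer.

360

Selinger DP over subsets of {A,B}:
  {A}: scan cost=40, card=40
  {B}: scan cost=40, card=40
  {AB}: card=80; try (B,nl_idx)→360, (B,hash)→560, (A,hash)→560, (B,merge)→600, (A,merge)→600, (B,nl)→1640 …(+1); best=360 via (B,nl_idx)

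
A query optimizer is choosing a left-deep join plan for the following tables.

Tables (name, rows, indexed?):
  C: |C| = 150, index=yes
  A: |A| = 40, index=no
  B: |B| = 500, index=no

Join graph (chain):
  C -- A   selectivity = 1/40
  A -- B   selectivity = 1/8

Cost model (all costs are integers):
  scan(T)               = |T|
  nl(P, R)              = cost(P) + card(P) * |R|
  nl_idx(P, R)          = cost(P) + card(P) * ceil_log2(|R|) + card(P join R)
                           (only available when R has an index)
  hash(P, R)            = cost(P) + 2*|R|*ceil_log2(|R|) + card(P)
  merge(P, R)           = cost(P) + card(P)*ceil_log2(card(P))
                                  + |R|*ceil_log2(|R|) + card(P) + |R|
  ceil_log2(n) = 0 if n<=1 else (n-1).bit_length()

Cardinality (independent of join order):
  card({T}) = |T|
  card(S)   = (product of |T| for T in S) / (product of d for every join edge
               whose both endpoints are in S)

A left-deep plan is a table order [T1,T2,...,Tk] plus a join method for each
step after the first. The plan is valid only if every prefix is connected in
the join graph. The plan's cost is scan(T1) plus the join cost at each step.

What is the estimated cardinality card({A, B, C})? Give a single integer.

9375

Tables in S: A(40), B(500), C(150)
Edges inside S: C-A(d=40), A-B(d=8)
numerator = 40 * 500 * 150 = 3000000
denominator = 40 * 8 = 320
card(S) = 3000000 / 320 = 9375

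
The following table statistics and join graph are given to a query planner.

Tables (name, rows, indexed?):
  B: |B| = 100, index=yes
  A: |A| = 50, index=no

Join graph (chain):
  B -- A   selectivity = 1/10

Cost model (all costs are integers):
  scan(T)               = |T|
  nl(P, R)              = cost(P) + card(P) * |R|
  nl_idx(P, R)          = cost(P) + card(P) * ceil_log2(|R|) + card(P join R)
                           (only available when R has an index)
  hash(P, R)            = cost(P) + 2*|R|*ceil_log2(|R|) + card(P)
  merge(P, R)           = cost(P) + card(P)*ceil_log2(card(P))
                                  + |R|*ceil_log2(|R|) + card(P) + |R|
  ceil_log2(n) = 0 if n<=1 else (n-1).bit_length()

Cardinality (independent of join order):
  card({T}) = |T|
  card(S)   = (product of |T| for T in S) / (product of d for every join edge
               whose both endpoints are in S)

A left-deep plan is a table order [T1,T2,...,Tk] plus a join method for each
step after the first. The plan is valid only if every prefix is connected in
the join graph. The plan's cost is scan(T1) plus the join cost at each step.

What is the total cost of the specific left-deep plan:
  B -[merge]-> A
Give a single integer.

step 1: scan B: cost=100, card=100
step 2: join A via merge
    card(P join A) = 100*50/(10) = 500
    cost = 100 + 100*7 + 50*6 + 100 + 50 = 1250

1250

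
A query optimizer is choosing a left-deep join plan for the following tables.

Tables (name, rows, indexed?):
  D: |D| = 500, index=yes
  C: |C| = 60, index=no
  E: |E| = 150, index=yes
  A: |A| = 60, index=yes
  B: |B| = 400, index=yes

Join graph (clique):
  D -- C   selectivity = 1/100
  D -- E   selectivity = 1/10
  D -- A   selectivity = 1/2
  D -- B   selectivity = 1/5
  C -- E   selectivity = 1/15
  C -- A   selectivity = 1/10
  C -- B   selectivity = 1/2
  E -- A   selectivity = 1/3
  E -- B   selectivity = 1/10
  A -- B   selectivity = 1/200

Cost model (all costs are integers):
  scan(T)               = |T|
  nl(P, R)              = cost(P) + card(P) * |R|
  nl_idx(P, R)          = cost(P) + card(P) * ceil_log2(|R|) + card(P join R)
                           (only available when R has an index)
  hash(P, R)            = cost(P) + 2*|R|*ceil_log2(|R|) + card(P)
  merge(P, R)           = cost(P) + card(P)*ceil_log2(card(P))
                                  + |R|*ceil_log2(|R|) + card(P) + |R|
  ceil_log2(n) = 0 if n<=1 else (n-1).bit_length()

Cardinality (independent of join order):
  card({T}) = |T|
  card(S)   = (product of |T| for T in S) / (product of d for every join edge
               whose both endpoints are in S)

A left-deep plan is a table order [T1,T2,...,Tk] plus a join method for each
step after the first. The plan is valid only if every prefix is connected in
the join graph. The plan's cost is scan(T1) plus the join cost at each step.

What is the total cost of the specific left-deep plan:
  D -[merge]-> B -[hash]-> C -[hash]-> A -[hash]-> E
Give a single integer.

65520

step 1: scan D: cost=500, card=500
step 2: join B via merge
    card(P join B) = 500*400/(5) = 40000
    cost = 500 + 500*9 + 400*9 + 500 + 400 = 9500
step 3: join C via hash
    card(P join C) = 40000*60/(100*2) = 12000
    cost = 9500 + 2*60*6 + 40000 = 50220
step 4: join A via hash
    card(P join A) = 12000*60/(2*10*200) = 180
    cost = 50220 + 2*60*6 + 12000 = 62940
step 5: join E via hash
    card(P join E) = 180*150/(10*15*3*10) = 6
    cost = 62940 + 2*150*8 + 180 = 65520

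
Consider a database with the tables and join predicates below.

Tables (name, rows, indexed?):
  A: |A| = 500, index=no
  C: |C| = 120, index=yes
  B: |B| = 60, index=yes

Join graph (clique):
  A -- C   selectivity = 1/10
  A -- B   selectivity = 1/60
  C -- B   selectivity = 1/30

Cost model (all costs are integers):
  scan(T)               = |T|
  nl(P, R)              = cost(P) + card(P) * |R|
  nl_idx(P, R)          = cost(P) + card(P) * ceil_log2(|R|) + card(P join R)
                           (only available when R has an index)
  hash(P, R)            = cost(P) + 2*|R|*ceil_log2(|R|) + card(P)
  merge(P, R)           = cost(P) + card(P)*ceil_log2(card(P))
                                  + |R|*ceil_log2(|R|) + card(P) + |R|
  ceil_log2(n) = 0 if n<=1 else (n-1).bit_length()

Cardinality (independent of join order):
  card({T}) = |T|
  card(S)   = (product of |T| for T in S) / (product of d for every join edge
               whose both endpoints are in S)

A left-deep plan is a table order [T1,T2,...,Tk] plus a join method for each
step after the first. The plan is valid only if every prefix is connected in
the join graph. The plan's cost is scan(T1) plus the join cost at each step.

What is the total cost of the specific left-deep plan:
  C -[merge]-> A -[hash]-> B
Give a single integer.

12800

step 1: scan C: cost=120, card=120
step 2: join A via merge
    card(P join A) = 120*500/(10) = 6000
    cost = 120 + 120*7 + 500*9 + 120 + 500 = 6080
step 3: join B via hash
    card(P join B) = 6000*60/(60*30) = 200
    cost = 6080 + 2*60*6 + 6000 = 12800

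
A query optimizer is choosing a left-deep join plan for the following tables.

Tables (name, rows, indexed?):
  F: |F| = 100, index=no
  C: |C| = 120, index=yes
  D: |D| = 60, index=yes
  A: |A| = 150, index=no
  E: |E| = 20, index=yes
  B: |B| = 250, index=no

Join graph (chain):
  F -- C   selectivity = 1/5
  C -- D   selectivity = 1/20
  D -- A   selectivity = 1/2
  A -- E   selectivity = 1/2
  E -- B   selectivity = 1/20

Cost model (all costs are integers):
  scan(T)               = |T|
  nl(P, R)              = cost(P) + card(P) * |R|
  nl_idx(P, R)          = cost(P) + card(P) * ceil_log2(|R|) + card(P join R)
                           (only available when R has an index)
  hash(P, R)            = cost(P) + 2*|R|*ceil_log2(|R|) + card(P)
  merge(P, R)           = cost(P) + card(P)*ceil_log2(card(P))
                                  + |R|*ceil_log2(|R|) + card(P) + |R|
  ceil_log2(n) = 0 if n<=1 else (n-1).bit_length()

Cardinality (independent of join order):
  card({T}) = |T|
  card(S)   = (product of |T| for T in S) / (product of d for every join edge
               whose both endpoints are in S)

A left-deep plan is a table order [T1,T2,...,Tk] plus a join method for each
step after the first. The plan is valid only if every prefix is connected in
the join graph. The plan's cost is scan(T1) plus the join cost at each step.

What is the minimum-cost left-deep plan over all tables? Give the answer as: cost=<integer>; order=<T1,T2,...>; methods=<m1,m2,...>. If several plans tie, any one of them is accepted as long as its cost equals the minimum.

cost=3681200; order=D,C,A,E,B,F; methods=nl_idx,hash,hash,hash,hash

Selinger DP (subsets sized 1..n):
  {F}: scan cost=100, card=100
  {C}: scan cost=120, card=120
  {D}: scan cost=60, card=60
  {A}: scan cost=150, card=150
  {E}: scan cost=20, card=20
  {B}: scan cost=250, card=250
  {CF}: card=2400; try (F,hash)→1640, (C,merge)→1860, (F,merge)→1880, (C,hash)→1880, (C,nl_idx)→3200, (C,nl)→12100 …(+1); best=1640 via (F,hash)
  {CD}: card=360; try (C,nl_idx)→840, (D,hash)→960, (D,nl_idx)→1200, (C,merge)→1440, (D,merge)→1500, (C,hash)→1800 …(+2); best=840 via (C,nl_idx)
  {AD}: card=4500; try (D,hash)→1020, (A,merge)→1830, (D,merge)→1920, (A,hash)→2520, (D,nl_idx)→5550, (A,nl)→9060 …(+1); best=1020 via (D,hash)
  {AE}: card=1500; try (E,hash)→500, (A,merge)→1490, (E,merge)→1620, (E,nl_idx)→2400, (A,hash)→2440, (A,nl)→3020 …(+1); best=500 via (E,hash)
  {BE}: card=250; try (E,hash)→700, (E,nl_idx)→1750, (B,merge)→2390, (E,merge)→2620, (B,hash)→4040, (B,nl)→5020 …(+1); best=700 via (E,hash)
  {CDF}: card=7200; try (F,hash)→2600, (D,hash)→4760, (F,merge)→5240, (D,nl_idx)→23240, (D,merge)→33260, (F,nl)→36840 …(+1); best=2600 via (F,hash)
  {ACD}: card=27000; try (A,hash)→3600, (A,merge)→5790, (C,hash)→7200, (A,nl)→54840, (C,nl_idx)→59520, (C,merge)→64980 …(+1); best=3600 via (A,hash)
  {ADE}: card=45000; try (D,hash)→2720, (E,hash)→5720, (D,merge)→18920, (D,nl_idx)→54500, (E,merge)→64140, (E,nl_idx)→68520 …(+2); best=2720 via (D,hash)
  {ABE}: card=18750; try (A,hash)→3350, (A,merge)→4300, (B,hash)→6000, (B,merge)→20750, (A,nl)→38200, (B,nl)→375500; best=3350 via (A,hash)
  {ACDF}: card=540000; try (A,hash)→12200, (F,hash)→32000, (A,merge)→104750, (F,merge)→436400, (A,nl)→1082600, (F,nl)→2703600; best=12200 via (A,hash)
  {ACDE}: card=270000; try (E,hash)→30800, (C,hash)→49400, (E,nl_idx)→408600, (E,merge)→435720, (E,nl)→543600, (C,nl_idx)→587720 …(+2); best=30800 via (E,hash)
  {ABDE}: card=562500; try (D,hash)→22820, (B,hash)→51720, (D,merge)→303770, (D,nl_idx)→678350, (B,merge)→769970, (D,nl)→1128350 …(+1); best=22820 via (D,hash)
  {ACDEF}: card=5400000; try (F,hash)→302200, (E,hash)→552400, (F,merge)→5431600, (E,nl_idx)→8112200, (E,nl)→10812200, (E,merge)→11352320 …(+1); best=302200 via (F,hash)
  {ABCDE}: card=3375000; try (B,hash)→304800, (C,hash)→587000, (B,merge)→5433050, (C,nl_idx)→7335320, (C,merge)→11836280, (C,nl)→67522820 …(+1); best=304800 via (B,hash)
  {ABCDEF}: card=67500000; try (F,hash)→3681200, (B,hash)→5706200, (F,merge)→77930600, (B,merge)→129904450, (F,nl)→337804800, (B,nl)→1350302200; best=3681200 via (F,hash)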